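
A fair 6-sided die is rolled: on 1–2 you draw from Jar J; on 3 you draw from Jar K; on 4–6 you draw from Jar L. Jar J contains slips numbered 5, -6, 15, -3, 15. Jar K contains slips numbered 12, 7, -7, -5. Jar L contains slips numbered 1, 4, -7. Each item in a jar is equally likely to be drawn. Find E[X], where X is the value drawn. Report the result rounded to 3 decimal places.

1.692

E[X | Jar J] = (5 − 6 + 15 − 3 + 15)/5 = 26/5
E[X | Jar K] = (12 + 7 − 7 − 5)/4 = 7/4
E[X | Jar L] = (1 + 4 − 7)/3 = -2/3
E[X] = (1/3)·26/5 + (1/6)·7/4 + (1/2)·(-2/3) = 203/120 ≈ 1.692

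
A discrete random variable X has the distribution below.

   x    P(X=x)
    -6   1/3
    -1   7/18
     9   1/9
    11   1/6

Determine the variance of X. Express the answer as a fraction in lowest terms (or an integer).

3350/81

E[X] = (1/3)·(-6) + (7/18)·(-1) + (1/9)·9 + (1/6)·11 = 4/9
E[X²] = (1/3)·36 + (7/18)·1 + (1/9)·81 + (1/6)·121 = 374/9
Var(X) = 374/9 − (4/9)² = 3350/81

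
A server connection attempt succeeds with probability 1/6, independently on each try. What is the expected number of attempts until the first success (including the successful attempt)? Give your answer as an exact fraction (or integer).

6

For a geometric distribution, E[trials] = 1/p = 1/(1/6) = 6.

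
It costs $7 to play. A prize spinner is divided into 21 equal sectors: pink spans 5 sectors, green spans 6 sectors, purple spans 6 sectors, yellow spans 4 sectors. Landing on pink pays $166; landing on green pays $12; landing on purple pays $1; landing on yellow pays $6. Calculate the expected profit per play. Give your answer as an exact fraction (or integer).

E[payout] = (5/21)·166 + (6/21)·12 + (6/21)·1 + (4/21)·6 = 932/21
Expected profit = 932/21 − 7 = 785/21

785/21 dollars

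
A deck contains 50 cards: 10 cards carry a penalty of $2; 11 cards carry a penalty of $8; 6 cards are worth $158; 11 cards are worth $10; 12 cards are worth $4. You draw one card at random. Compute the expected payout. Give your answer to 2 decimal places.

$19.96

E[payout] = (10/50)·(-2) + (11/50)·(-8) + (6/50)·158 + (11/50)·10 + (12/50)·4 = 499/25
≈ $19.96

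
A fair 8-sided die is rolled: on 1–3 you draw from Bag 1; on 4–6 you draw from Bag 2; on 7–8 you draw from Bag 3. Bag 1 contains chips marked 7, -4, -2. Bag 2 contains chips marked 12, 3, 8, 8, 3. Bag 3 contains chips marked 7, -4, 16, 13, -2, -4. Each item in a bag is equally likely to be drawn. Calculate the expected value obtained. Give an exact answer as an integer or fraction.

451/120

E[X | Bag 1] = (7 − 4 − 2)/3 = 1/3
E[X | Bag 2] = (12 + 3 + 8 + 8 + 3)/5 = 34/5
E[X | Bag 3] = (7 − 4 + 16 + 13 − 2 − 4)/6 = 13/3
E[X] = (3/8)·1/3 + (3/8)·34/5 + (1/4)·13/3 = 451/120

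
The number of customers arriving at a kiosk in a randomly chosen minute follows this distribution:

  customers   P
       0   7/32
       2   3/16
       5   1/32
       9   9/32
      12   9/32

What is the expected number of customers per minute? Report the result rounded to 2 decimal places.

E[X] = (7/32)·0 + (3/16)·2 + (1/32)·5 + (9/32)·9 + (9/32)·12
     = 103/16 ≈ 6.44

6.44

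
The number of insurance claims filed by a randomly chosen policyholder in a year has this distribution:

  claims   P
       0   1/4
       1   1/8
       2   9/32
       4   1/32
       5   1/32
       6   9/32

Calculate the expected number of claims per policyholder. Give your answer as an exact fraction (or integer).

85/32

E[X] = (1/4)·0 + (1/8)·1 + (9/32)·2 + (1/32)·4 + (1/32)·5 + (9/32)·6
     = 85/32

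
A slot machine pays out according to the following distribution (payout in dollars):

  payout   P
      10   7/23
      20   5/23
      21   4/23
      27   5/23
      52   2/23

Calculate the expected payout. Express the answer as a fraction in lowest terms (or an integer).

E[X] = (7/23)·10 + (5/23)·20 + (4/23)·21 + (5/23)·27 + (2/23)·52
     = 493/23

493/23 dollars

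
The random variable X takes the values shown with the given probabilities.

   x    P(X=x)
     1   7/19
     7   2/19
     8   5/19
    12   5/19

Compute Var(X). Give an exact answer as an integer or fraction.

7114/361

E[X] = (7/19)·1 + (2/19)·7 + (5/19)·8 + (5/19)·12 = 121/19
E[X²] = (7/19)·1 + (2/19)·49 + (5/19)·64 + (5/19)·144 = 1145/19
Var(X) = 1145/19 − (121/19)² = 7114/361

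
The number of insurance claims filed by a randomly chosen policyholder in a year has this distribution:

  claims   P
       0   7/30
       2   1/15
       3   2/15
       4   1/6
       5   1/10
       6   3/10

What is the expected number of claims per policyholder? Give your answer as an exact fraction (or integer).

7/2

E[X] = (7/30)·0 + (1/15)·2 + (2/15)·3 + (1/6)·4 + (1/10)·5 + (3/10)·6
     = 7/2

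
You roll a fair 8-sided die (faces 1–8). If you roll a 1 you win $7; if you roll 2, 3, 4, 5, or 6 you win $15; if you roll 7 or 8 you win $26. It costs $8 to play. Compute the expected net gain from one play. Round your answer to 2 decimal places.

$8.75

E[payout] = (1/8)·7 + (5/8)·15 + (1/4)·26 = 67/4
Expected profit = 67/4 − 8 = 35/4 ≈ $8.75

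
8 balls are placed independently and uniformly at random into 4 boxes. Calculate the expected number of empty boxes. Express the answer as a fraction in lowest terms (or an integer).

Let Xⱼ=1 if box j is empty. P(Xⱼ=1) = ((4-1)/4)^8 = 6561/65536.
By linearity, E[#empty] = 4·6561/65536 = 6561/16384.

6561/16384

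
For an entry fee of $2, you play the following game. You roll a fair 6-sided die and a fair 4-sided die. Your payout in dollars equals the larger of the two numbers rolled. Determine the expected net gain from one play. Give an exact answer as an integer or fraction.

Distribution of the larger of the two numbers rolled: 1 w.p. 1/24, 2 w.p. 1/8, 3 w.p. 5/24, 4 w.p. 7/24, 5 w.p. 1/6, 6 w.p. 1/6
E[payout] = (1/24)·1 + (1/8)·2 + (5/24)·3 + (7/24)·4 + (1/6)·5 + (1/6)·6 = 47/12
Expected profit = 47/12 − 2 = 23/12

23/12 dollars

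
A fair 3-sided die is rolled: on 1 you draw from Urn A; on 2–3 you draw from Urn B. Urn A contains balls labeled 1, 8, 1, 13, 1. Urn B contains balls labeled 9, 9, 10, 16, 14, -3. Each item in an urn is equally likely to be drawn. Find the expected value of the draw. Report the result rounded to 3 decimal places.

E[X | Urn A] = (1 + 8 + 1 + 13 + 1)/5 = 24/5
E[X | Urn B] = (9 + 9 + 10 + 16 + 14 − 3)/6 = 55/6
E[X] = (1/3)·24/5 + (2/3)·55/6 = 347/45 ≈ 7.711

7.711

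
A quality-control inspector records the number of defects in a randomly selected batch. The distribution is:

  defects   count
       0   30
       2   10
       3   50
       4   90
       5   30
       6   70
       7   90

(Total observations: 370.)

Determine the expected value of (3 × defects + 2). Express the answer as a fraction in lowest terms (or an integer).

Total = 370, so P(defects=0) = 30/370, etc.
E[3x+2] = (3/37)·2 + (1/37)·8 + (5/37)·11 + (9/37)·14 + (3/37)·17 + (7/37)·20 + (9/37)·23
     = 593/37

593/37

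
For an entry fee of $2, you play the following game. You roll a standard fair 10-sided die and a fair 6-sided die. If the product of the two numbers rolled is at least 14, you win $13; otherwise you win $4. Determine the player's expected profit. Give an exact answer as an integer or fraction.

E[payout] = (9/20)·4 + (11/20)·13 = 179/20
Expected profit = 179/20 − 2 = 139/20

139/20 dollars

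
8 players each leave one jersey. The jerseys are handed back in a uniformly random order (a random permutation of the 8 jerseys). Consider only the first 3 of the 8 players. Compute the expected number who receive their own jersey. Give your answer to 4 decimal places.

Let Xᵢ = 1 if person i gets their own jersey. For each i, P(Xᵢ=1) = 1/8.
By linearity of expectation, E[X₁+…+X_3] = 3·(1/8) = 3/8.
≈ 0.3750

0.3750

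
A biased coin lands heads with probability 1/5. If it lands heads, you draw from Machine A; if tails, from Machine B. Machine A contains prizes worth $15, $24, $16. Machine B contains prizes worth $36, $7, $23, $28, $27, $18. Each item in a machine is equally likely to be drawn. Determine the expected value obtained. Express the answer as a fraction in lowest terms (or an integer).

111/5 dollars

E[X | Machine A] = (15 + 24 + 16)/3 = 55/3
E[X | Machine B] = (36 + 7 + 23 + 28 + 27 + 18)/6 = 139/6
E[X] = (1/5)·55/3 + (4/5)·139/6 = 111/5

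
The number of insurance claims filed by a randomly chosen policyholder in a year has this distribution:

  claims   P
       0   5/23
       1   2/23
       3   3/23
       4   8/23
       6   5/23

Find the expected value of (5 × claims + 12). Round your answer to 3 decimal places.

27.870

E[5x+12] = (5/23)·12 + (2/23)·17 + (3/23)·27 + (8/23)·32 + (5/23)·42
     = 641/23 ≈ 27.870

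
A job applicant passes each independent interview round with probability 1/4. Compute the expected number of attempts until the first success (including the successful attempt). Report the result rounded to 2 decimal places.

4.00

For a geometric distribution, E[trials] = 1/p = 1/(1/4) = 4.
≈ 4.00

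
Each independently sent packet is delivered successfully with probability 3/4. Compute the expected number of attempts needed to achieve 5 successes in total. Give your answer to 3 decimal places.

6.667

By linearity (sum of 5 independent geometric waits), E[trials] = 5/p = 5/(3/4) = 20/3.
≈ 6.667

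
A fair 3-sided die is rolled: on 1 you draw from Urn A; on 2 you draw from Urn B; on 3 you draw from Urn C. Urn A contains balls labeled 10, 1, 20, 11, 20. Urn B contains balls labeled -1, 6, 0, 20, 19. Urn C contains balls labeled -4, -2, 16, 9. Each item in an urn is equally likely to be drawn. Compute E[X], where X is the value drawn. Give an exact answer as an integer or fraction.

E[X | Urn A] = (10 + 1 + 20 + 11 + 20)/5 = 62/5
E[X | Urn B] = (-1 + 6 + 0 + 20 + 19)/5 = 44/5
E[X | Urn C] = (-4 − 2 + 16 + 9)/4 = 19/4
E[X] = (1/3)·62/5 + (1/3)·44/5 + (1/3)·19/4 = 173/20

173/20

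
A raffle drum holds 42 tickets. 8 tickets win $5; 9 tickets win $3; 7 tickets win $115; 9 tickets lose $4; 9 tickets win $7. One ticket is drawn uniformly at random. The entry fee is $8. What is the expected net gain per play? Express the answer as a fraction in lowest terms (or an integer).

E[payout] = (8/42)·5 + (9/42)·3 + (7/42)·115 + (9/42)·(-4) + (9/42)·7 = 899/42
Expected profit = 899/42 − 8 = 563/42

563/42 dollars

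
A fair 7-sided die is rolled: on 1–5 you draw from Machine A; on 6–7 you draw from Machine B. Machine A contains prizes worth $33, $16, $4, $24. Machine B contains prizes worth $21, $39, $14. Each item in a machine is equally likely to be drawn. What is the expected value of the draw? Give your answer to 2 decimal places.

E[X | Machine A] = (33 + 16 + 4 + 24)/4 = 77/4
E[X | Machine B] = (21 + 39 + 14)/3 = 74/3
E[X] = (5/7)·77/4 + (2/7)·74/3 = 1747/84 ≈ 20.80

$20.80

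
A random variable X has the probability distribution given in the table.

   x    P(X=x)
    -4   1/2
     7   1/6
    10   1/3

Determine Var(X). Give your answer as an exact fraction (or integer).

E[X] = (1/2)·(-4) + (1/6)·7 + (1/3)·10 = 5/2
E[X²] = (1/2)·16 + (1/6)·49 + (1/3)·100 = 99/2
Var(X) = 99/2 − (5/2)² = 173/4

173/4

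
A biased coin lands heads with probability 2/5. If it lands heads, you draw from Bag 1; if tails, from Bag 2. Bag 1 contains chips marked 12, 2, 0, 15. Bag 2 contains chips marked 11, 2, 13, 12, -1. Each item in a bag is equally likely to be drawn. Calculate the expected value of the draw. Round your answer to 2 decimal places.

E[X | Bag 1] = (12 + 2 + 0 + 15)/4 = 29/4
E[X | Bag 2] = (11 + 2 + 13 + 12 − 1)/5 = 37/5
E[X] = (2/5)·29/4 + (3/5)·37/5 = 367/50 ≈ 7.34

7.34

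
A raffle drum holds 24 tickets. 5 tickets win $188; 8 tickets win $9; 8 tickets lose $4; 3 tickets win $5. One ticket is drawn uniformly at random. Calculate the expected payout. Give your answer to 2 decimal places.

$41.46

E[payout] = (5/24)·188 + (8/24)·9 + (8/24)·(-4) + (3/24)·5 = 995/24
≈ $41.46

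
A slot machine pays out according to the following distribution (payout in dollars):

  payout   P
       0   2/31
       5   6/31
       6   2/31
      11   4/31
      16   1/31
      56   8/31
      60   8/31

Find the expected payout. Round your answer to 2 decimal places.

$33.23

E[X] = (2/31)·0 + (6/31)·5 + (2/31)·6 + (4/31)·11 + (1/31)·16 + (8/31)·56 + (8/31)·60
     = 1030/31 ≈ 33.23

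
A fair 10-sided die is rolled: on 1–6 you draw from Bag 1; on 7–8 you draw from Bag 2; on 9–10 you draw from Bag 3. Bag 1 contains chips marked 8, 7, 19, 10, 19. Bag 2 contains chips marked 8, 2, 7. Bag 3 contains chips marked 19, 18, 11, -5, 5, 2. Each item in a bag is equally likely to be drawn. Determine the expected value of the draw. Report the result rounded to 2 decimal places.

10.36

E[X | Bag 1] = (8 + 7 + 19 + 10 + 19)/5 = 63/5
E[X | Bag 2] = (8 + 2 + 7)/3 = 17/3
E[X | Bag 3] = (19 + 18 + 11 − 5 + 5 + 2)/6 = 25/3
E[X] = (3/5)·63/5 + (1/5)·17/3 + (1/5)·25/3 = 259/25 ≈ 10.36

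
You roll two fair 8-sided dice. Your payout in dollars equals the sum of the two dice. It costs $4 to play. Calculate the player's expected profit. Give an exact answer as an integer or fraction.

Distribution of the sum of the two dice: 2 w.p. 1/64, 3 w.p. 1/32, 4 w.p. 3/64, 5 w.p. 1/16, 6 w.p. 5/64, 7 w.p. 3/32, …
E[payout] = (1/64)·2 + (1/32)·3 + (3/64)·4 + (1/16)·5 + (5/64)·6 + (3/32)·7 + (7/64)·8 + (1/8)·9 + (7/64)·10 + (3/32)·11 + (5/64)·12 + (1/16)·13 + (3/64)·14 + (1/32)·15 + (1/64)·16 = 9
Expected profit = 9 − 4 = 5

$5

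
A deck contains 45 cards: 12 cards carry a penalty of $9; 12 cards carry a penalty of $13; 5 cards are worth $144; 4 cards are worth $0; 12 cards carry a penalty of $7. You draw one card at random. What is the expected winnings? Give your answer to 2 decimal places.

$8.27

E[payout] = (12/45)·(-9) + (12/45)·(-13) + (5/45)·144 + (4/45)·0 + (12/45)·(-7) = 124/15
≈ $8.27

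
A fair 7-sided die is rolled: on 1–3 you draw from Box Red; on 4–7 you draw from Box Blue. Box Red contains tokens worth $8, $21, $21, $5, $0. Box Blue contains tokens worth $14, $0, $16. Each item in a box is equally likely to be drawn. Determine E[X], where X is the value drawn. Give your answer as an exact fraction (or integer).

73/7 dollars

E[X | Box Red] = (8 + 21 + 21 + 5 + 0)/5 = 11
E[X | Box Blue] = (14 + 0 + 16)/3 = 10
E[X] = (3/7)·11 + (4/7)·10 = 73/7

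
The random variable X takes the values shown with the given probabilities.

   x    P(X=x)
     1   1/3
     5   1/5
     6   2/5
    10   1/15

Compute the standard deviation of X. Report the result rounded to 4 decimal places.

2.6533

E[X] = 22/5, E[X²] = 132/5
Var(X) = E[X²] − (E[X])² = 132/5 − 484/25 = 176/25
SD(X) = √(176/25) ≈ 2.6533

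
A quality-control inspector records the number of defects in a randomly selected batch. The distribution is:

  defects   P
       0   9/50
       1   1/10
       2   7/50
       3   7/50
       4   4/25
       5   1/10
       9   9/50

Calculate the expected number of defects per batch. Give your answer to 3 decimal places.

E[X] = (9/50)·0 + (1/10)·1 + (7/50)·2 + (7/50)·3 + (4/25)·4 + (1/10)·5 + (9/50)·9
     = 89/25 ≈ 3.560

3.560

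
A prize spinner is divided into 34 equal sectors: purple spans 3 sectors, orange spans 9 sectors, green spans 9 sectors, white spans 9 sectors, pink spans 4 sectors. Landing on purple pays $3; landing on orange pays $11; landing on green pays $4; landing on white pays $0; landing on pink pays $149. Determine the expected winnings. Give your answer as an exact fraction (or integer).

370/17 dollars

E[payout] = (3/34)·3 + (9/34)·11 + (9/34)·4 + (9/34)·0 + (4/34)·149 = 370/17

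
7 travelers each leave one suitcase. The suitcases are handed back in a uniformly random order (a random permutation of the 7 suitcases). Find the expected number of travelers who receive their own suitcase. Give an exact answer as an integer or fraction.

Let Xᵢ = 1 if person i gets their own suitcase. For each i, P(Xᵢ=1) = 1/7.
By linearity of expectation, E[X₁+…+X_7] = 7·(1/7) = 1.

1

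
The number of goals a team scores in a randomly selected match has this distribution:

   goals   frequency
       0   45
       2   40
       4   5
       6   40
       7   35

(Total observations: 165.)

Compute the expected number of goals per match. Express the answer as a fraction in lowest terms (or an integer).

Total = 165, so P(goals=0) = 45/165, etc.
E[X] = (3/11)·0 + (8/33)·2 + (1/33)·4 + (8/33)·6 + (7/33)·7
     = 39/11

39/11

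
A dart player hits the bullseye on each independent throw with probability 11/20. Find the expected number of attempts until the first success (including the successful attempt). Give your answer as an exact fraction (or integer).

20/11

For a geometric distribution, E[trials] = 1/p = 1/(11/20) = 20/11.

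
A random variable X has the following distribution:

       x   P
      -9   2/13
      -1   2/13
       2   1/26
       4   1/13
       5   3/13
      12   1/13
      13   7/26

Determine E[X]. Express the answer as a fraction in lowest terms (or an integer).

115/26

E[X] = (2/13)·(-9) + (2/13)·(-1) + (1/26)·2 + (1/13)·4 + (3/13)·5 + (1/13)·12 + (7/26)·13
     = 115/26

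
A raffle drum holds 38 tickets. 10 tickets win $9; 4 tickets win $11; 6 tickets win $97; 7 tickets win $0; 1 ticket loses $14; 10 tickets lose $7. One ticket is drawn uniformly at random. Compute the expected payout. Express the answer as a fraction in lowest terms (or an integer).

E[payout] = (10/38)·9 + (4/38)·11 + (6/38)·97 + (7/38)·0 + (1/38)·(-14) + (10/38)·(-7) = 316/19

316/19 dollars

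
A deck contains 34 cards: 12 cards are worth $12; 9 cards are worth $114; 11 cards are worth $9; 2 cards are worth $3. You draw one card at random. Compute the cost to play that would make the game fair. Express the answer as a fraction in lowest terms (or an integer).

E[payout] = (12/34)·12 + (9/34)·114 + (11/34)·9 + (2/34)·3 = 75/2
Fair fee = E[payout] = 75/2

75/2 dollars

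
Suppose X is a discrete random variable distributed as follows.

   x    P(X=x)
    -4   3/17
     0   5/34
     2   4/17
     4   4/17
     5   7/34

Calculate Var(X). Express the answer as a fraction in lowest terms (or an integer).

E[X] = (3/17)·(-4) + (5/34)·0 + (4/17)·2 + (4/17)·4 + (7/34)·5 = 59/34
E[X²] = (3/17)·16 + (5/34)·0 + (4/17)·4 + (4/17)·16 + (7/34)·25 = 431/34
Var(X) = 431/34 − (59/34)² = 11173/1156

11173/1156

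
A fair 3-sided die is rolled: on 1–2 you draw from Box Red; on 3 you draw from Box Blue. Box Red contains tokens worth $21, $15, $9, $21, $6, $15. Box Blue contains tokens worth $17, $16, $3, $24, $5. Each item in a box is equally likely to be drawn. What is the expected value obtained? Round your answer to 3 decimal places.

$14.000

E[X | Box Red] = (21 + 15 + 9 + 21 + 6 + 15)/6 = 29/2
E[X | Box Blue] = (17 + 16 + 3 + 24 + 5)/5 = 13
E[X] = (2/3)·29/2 + (1/3)·13 = 14 ≈ 14.000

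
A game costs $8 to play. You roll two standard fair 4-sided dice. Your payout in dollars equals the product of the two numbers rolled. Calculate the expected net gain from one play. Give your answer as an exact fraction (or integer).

-7/4 dollars

Distribution of the product of the two numbers rolled: 1 w.p. 1/16, 2 w.p. 1/8, 3 w.p. 1/8, 4 w.p. 3/16, 6 w.p. 1/8, 8 w.p. 1/8, …
E[payout] = (1/16)·1 + (1/8)·2 + (1/8)·3 + (3/16)·4 + (1/8)·6 + (1/8)·8 + (1/16)·9 + (1/8)·12 + (1/16)·16 = 25/4
Expected profit = 25/4 − 8 = -7/4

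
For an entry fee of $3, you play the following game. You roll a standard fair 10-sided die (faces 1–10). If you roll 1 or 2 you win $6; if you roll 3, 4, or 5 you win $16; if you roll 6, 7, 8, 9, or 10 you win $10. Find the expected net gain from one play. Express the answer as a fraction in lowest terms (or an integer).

E[payout] = (1/5)·6 + (1/2)·10 + (3/10)·16 = 11
Expected profit = 11 − 3 = 8

$8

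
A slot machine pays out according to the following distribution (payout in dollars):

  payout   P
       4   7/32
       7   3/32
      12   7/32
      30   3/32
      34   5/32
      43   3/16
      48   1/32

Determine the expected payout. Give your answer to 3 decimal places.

E[X] = (7/32)·4 + (3/32)·7 + (7/32)·12 + (3/32)·30 + (5/32)·34 + (3/16)·43 + (1/32)·48
     = 699/32 ≈ 21.844

$21.844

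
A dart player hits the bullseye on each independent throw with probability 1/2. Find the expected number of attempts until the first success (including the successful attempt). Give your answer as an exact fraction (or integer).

For a geometric distribution, E[trials] = 1/p = 1/(1/2) = 2.

2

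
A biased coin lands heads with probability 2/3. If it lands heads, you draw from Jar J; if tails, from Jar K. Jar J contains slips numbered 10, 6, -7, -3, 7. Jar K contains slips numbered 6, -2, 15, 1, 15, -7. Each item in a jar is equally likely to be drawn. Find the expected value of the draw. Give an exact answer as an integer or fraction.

E[X | Jar J] = (10 + 6 − 7 − 3 + 7)/5 = 13/5
E[X | Jar K] = (6 − 2 + 15 + 1 + 15 − 7)/6 = 14/3
E[X] = (2/3)·13/5 + (1/3)·14/3 = 148/45

148/45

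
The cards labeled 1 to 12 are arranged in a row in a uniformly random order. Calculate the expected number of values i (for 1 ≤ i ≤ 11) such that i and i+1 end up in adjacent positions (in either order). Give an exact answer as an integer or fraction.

11/6

For each i ∈ {1,…,11}, let Xᵢ = 1 if i and i+1 are adjacent. P(Xᵢ=1) = 2·(12−1)!/12! = 2/12.
By linearity, E[ΣXᵢ] = (11)·(2/12) = 11/6.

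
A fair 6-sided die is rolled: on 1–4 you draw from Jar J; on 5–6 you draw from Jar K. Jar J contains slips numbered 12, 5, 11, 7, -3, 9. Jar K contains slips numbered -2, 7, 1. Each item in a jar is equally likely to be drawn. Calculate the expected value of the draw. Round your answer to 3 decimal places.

5.222

E[X | Jar J] = (12 + 5 + 11 + 7 − 3 + 9)/6 = 41/6
E[X | Jar K] = (-2 + 7 + 1)/3 = 2
E[X] = (2/3)·41/6 + (1/3)·2 = 47/9 ≈ 5.222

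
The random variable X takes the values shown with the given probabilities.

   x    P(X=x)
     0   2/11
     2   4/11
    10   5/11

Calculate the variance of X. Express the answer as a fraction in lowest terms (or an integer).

2312/121

E[X] = (2/11)·0 + (4/11)·2 + (5/11)·10 = 58/11
E[X²] = (2/11)·0 + (4/11)·4 + (5/11)·100 = 516/11
Var(X) = 516/11 − (58/11)² = 2312/121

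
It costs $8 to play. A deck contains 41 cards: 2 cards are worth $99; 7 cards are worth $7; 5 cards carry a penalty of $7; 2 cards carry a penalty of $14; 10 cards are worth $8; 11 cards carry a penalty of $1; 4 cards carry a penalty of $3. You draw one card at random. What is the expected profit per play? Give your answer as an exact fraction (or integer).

E[payout] = (2/41)·99 + (7/41)·7 + (5/41)·(-7) + (2/41)·(-14) + (10/41)·8 + (11/41)·(-1) + (4/41)·(-3) = 241/41
Expected profit = 241/41 − 8 = -87/41

-87/41 dollars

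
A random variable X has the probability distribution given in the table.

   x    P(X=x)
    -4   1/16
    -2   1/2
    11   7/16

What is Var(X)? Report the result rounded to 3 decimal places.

E[X] = (1/16)·(-4) + (1/2)·(-2) + (7/16)·11 = 57/16
E[X²] = (1/16)·16 + (1/2)·4 + (7/16)·121 = 895/16
Var(X) = 895/16 − (57/16)² = 11071/256 ≈ 43.246

43.246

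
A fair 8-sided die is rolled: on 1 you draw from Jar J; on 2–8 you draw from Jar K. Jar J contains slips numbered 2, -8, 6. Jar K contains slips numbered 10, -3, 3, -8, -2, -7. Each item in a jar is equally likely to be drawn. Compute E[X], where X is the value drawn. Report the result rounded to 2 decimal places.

-1.02

E[X | Jar J] = (2 − 8 + 6)/3 = 0
E[X | Jar K] = (10 − 3 + 3 − 8 − 2 − 7)/6 = -7/6
E[X] = (1/8)·0 + (7/8)·(-7/6) = -49/48 ≈ -1.02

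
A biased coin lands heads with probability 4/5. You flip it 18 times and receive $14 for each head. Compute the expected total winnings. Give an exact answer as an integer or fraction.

E[#heads] = 18·4/5 = 72/5 (linearity over flips).
E[winnings] = 14·72/5 = 1008/5.

1008/5 dollars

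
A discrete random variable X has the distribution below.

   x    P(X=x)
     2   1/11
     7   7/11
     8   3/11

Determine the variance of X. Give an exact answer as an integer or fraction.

304/121

E[X] = (1/11)·2 + (7/11)·7 + (3/11)·8 = 75/11
E[X²] = (1/11)·4 + (7/11)·49 + (3/11)·64 = 49
Var(X) = 49 − (75/11)² = 304/121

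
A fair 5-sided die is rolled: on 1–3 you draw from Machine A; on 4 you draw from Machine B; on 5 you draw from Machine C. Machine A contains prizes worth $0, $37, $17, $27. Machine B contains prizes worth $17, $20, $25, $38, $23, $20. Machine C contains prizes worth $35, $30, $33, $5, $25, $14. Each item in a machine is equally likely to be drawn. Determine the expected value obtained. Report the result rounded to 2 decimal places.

E[X | Machine A] = (0 + 37 + 17 + 27)/4 = 81/4
E[X | Machine B] = (17 + 20 + 25 + 38 + 23 + 20)/6 = 143/6
E[X | Machine C] = (35 + 30 + 33 + 5 + 25 + 14)/6 = 71/3
E[X] = (3/5)·81/4 + (1/5)·143/6 + (1/5)·71/3 = 433/20 ≈ 21.65

$21.65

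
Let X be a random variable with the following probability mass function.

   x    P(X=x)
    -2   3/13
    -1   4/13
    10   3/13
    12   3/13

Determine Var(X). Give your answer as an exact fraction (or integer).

6588/169

E[X] = (3/13)·(-2) + (4/13)·(-1) + (3/13)·10 + (3/13)·12 = 56/13
E[X²] = (3/13)·4 + (4/13)·1 + (3/13)·100 + (3/13)·144 = 748/13
Var(X) = 748/13 − (56/13)² = 6588/169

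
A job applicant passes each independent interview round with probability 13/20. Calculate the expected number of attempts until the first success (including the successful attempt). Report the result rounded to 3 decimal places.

For a geometric distribution, E[trials] = 1/p = 1/(13/20) = 20/13.
≈ 1.538

1.538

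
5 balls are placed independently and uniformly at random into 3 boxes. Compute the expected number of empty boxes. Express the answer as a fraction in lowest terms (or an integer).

32/81

Let Xⱼ=1 if box j is empty. P(Xⱼ=1) = ((3-1)/3)^5 = 32/243.
By linearity, E[#empty] = 3·32/243 = 32/81.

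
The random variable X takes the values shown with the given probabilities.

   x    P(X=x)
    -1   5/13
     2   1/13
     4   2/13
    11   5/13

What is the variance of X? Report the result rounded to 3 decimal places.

28.391

E[X] = (5/13)·(-1) + (1/13)·2 + (2/13)·4 + (5/13)·11 = 60/13
E[X²] = (5/13)·1 + (1/13)·4 + (2/13)·16 + (5/13)·121 = 646/13
Var(X) = 646/13 − (60/13)² = 4798/169 ≈ 28.391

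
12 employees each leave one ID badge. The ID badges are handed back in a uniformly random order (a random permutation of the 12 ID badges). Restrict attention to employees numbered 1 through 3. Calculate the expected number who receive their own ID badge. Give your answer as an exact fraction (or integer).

Let Xᵢ = 1 if person i gets their own ID badge. For each i, P(Xᵢ=1) = 1/12.
By linearity of expectation, E[X₁+…+X_3] = 3·(1/12) = 1/4.

1/4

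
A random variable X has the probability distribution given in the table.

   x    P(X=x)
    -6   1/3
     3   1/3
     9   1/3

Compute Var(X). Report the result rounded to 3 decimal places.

E[X] = (1/3)·(-6) + (1/3)·3 + (1/3)·9 = 2
E[X²] = (1/3)·36 + (1/3)·9 + (1/3)·81 = 42
Var(X) = 42 − (2)² = 38 ≈ 38.000

38.000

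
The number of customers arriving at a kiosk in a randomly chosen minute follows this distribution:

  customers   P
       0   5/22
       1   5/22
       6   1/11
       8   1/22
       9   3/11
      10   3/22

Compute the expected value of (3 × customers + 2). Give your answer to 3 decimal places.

E[3x+2] = (5/22)·2 + (5/22)·5 + (1/11)·20 + (1/22)·26 + (3/11)·29 + (3/22)·32
     = 371/22 ≈ 16.864

16.864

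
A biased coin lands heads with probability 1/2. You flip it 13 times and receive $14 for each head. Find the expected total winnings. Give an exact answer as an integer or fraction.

E[#heads] = 13·1/2 = 13/2 (linearity over flips).
E[winnings] = 14·13/2 = 91.

$91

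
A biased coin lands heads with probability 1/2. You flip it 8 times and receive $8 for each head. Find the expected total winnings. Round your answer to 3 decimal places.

E[#heads] = 8·1/2 = 4 (linearity over flips).
E[winnings] = 8·4 = 32.
≈ 32.000

$32.000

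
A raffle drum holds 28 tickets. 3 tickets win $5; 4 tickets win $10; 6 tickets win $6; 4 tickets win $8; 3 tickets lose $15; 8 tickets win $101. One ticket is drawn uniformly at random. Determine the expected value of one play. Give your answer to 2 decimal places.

$31.64

E[payout] = (3/28)·5 + (4/28)·10 + (6/28)·6 + (4/28)·8 + (3/28)·(-15) + (8/28)·101 = 443/14
≈ $31.64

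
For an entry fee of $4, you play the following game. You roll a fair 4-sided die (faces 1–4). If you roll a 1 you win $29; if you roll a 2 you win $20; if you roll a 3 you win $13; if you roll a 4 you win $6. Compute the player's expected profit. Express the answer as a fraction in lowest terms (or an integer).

E[payout] = (1/4)·6 + (1/4)·13 + (1/4)·20 + (1/4)·29 = 17
Expected profit = 17 − 4 = 13

$13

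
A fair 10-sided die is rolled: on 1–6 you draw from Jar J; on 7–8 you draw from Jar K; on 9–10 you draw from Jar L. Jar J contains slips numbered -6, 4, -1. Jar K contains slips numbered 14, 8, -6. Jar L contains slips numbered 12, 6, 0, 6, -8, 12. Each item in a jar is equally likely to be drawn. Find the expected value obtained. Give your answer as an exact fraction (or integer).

E[X | Jar J] = (-6 + 4 − 1)/3 = -1
E[X | Jar K] = (14 + 8 − 6)/3 = 16/3
E[X | Jar L] = (12 + 6 + 0 + 6 − 8 + 12)/6 = 14/3
E[X] = (3/5)·(-1) + (1/5)·16/3 + (1/5)·14/3 = 7/5

7/5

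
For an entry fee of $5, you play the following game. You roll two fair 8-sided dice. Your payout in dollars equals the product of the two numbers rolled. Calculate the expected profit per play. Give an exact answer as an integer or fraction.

61/4 dollars

Distribution of the product of the two numbers rolled: 1 w.p. 1/64, 2 w.p. 1/32, 3 w.p. 1/32, 4 w.p. 3/64, 5 w.p. 1/32, 6 w.p. 1/16, …
E[payout] = (1/64)·1 + (1/32)·2 + (1/32)·3 + (3/64)·4 + (1/32)·5 + (1/16)·6 + (1/32)·7 + (1/16)·8 + (1/64)·9 + (1/32)·10 + (1/16)·12 + (1/32)·14 + (1/32)·15 + (3/64)·16 + (1/32)·18 + (1/32)·20 + (1/32)·21 + (1/16)·24 + (1/64)·25 + (1/32)·28 + (1/32)·30 + (1/32)·32 + (1/32)·35 + (1/64)·36 + (1/32)·40 + (1/32)·42 + (1/32)·48 + (1/64)·49 + (1/32)·56 + (1/64)·64 = 81/4
Expected profit = 81/4 − 5 = 61/4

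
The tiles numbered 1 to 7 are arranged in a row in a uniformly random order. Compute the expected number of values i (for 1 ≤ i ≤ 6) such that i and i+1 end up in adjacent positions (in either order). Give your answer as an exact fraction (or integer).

12/7

For each i ∈ {1,…,6}, let Xᵢ = 1 if i and i+1 are adjacent. P(Xᵢ=1) = 2·(7−1)!/7! = 2/7.
By linearity, E[ΣXᵢ] = (6)·(2/7) = 12/7.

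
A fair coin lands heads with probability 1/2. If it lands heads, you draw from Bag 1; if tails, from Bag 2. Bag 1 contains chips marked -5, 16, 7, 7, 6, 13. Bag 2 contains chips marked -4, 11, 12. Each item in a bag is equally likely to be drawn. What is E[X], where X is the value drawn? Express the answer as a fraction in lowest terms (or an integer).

41/6

E[X | Bag 1] = (-5 + 16 + 7 + 7 + 6 + 13)/6 = 22/3
E[X | Bag 2] = (-4 + 11 + 12)/3 = 19/3
E[X] = (1/2)·22/3 + (1/2)·19/3 = 41/6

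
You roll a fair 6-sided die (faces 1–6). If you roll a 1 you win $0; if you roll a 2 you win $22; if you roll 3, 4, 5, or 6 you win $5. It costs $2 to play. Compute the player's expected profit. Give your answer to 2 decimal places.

E[payout] = (1/6)·0 + (2/3)·5 + (1/6)·22 = 7
Expected profit = 7 − 2 = 5 ≈ $5.00

$5.00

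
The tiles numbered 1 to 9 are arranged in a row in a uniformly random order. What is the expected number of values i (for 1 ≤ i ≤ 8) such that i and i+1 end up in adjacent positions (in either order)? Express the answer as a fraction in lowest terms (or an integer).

For each i ∈ {1,…,8}, let Xᵢ = 1 if i and i+1 are adjacent. P(Xᵢ=1) = 2·(9−1)!/9! = 2/9.
By linearity, E[ΣXᵢ] = (8)·(2/9) = 16/9.

16/9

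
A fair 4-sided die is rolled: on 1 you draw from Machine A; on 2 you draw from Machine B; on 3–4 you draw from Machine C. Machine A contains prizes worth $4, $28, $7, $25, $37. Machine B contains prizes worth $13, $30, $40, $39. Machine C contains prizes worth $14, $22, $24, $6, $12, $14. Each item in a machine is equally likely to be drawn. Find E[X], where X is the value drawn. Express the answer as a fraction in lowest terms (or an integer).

2441/120 dollars

E[X | Machine A] = (4 + 28 + 7 + 25 + 37)/5 = 101/5
E[X | Machine B] = (13 + 30 + 40 + 39)/4 = 61/2
E[X | Machine C] = (14 + 22 + 24 + 6 + 12 + 14)/6 = 46/3
E[X] = (1/4)·101/5 + (1/4)·61/2 + (1/2)·46/3 = 2441/120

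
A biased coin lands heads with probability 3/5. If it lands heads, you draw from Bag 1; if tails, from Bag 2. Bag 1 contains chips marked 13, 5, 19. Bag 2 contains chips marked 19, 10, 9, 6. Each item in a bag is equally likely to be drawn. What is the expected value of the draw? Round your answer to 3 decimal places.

E[X | Bag 1] = (13 + 5 + 19)/3 = 37/3
E[X | Bag 2] = (19 + 10 + 9 + 6)/4 = 11
E[X] = (3/5)·37/3 + (2/5)·11 = 59/5 ≈ 11.800

11.800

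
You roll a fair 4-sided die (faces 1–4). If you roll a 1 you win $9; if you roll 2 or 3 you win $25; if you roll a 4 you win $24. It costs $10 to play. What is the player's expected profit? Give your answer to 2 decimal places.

$10.75

E[payout] = (1/4)·9 + (1/4)·24 + (1/2)·25 = 83/4
Expected profit = 83/4 − 10 = 43/4 ≈ $10.75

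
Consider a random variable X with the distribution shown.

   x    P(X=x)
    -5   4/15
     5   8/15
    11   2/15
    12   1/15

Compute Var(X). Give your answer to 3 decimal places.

32.773

E[X] = (4/15)·(-5) + (8/15)·5 + (2/15)·11 + (1/15)·12 = 18/5
E[X²] = (4/15)·25 + (8/15)·25 + (2/15)·121 + (1/15)·144 = 686/15
Var(X) = 686/15 − (18/5)² = 2458/75 ≈ 32.773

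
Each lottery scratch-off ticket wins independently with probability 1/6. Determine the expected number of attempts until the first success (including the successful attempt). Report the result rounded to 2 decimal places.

For a geometric distribution, E[trials] = 1/p = 1/(1/6) = 6.
≈ 6.00

6.00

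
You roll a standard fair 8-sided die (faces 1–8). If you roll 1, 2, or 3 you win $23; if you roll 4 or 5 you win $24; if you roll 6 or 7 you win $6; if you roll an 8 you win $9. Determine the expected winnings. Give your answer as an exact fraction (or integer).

69/4 dollars

E[payout] = (1/4)·6 + (1/8)·9 + (3/8)·23 + (1/4)·24 = 69/4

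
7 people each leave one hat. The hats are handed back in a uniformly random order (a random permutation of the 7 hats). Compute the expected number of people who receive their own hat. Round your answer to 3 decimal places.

1.000

Let Xᵢ = 1 if person i gets their own hat. For each i, P(Xᵢ=1) = 1/7.
By linearity of expectation, E[X₁+…+X_7] = 7·(1/7) = 1.
≈ 1.000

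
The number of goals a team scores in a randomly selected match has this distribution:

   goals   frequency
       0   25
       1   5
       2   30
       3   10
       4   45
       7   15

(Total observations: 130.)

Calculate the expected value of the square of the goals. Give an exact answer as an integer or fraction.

Total = 130, so P(goals=0) = 25/130, etc.
E[X²] = (5/26)·0 + (1/26)·1 + (3/13)·4 + (1/13)·9 + (9/26)·16 + (3/26)·49
     = 167/13

167/13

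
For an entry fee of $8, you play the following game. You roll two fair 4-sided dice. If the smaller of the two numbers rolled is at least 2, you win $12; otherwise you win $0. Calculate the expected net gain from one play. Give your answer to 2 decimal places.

-$1.25

E[payout] = (7/16)·0 + (9/16)·12 = 27/4
Expected profit = 27/4 − 8 = -5/4 ≈ -$1.25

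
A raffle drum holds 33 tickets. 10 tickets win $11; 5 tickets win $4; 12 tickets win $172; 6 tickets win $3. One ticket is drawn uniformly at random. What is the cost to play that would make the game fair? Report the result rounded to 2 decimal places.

$67.03

E[payout] = (10/33)·11 + (5/33)·4 + (12/33)·172 + (6/33)·3 = 2212/33
Fair fee = E[payout] = 2212/33 ≈ $67.03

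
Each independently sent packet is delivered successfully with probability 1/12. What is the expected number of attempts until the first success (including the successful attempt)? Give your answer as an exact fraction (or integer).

For a geometric distribution, E[trials] = 1/p = 1/(1/12) = 12.

12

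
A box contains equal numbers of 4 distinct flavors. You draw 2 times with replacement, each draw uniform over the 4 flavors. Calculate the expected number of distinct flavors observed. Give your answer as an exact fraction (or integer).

7/4

Let Xⱼ=1 if type j appears at least once. P(Xⱼ=1) = 1 − ((4−1)/4)^2 = 7/16.
E[#distinct] = 4·7/16 = 7/4.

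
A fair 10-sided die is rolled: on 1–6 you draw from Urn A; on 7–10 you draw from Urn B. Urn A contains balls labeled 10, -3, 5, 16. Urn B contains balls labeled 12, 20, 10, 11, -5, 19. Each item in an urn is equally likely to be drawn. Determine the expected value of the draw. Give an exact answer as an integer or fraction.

26/3

E[X | Urn A] = (10 − 3 + 5 + 16)/4 = 7
E[X | Urn B] = (12 + 20 + 10 + 11 − 5 + 19)/6 = 67/6
E[X] = (3/5)·7 + (2/5)·67/6 = 26/3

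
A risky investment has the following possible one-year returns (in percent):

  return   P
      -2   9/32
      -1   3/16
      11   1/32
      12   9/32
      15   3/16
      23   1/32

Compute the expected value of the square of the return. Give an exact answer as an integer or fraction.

E[X²] = (9/32)·4 + (3/16)·1 + (1/32)·121 + (9/32)·144 + (3/16)·225 + (1/32)·529
     = 1669/16

1669/16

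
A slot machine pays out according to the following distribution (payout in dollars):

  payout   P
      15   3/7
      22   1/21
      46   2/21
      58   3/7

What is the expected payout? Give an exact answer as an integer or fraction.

E[X] = (3/7)·15 + (1/21)·22 + (2/21)·46 + (3/7)·58
     = 257/7

257/7 dollars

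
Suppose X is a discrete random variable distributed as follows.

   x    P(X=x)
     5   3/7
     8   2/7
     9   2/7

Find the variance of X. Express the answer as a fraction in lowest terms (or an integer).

E[X] = (3/7)·5 + (2/7)·8 + (2/7)·9 = 7
E[X²] = (3/7)·25 + (2/7)·64 + (2/7)·81 = 365/7
Var(X) = 365/7 − (7)² = 22/7

22/7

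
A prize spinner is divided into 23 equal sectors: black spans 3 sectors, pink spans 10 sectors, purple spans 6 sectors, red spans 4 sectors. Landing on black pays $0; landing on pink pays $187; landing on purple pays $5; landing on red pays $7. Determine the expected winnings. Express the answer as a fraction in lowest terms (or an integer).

E[payout] = (3/23)·0 + (10/23)·187 + (6/23)·5 + (4/23)·7 = 1928/23

1928/23 dollars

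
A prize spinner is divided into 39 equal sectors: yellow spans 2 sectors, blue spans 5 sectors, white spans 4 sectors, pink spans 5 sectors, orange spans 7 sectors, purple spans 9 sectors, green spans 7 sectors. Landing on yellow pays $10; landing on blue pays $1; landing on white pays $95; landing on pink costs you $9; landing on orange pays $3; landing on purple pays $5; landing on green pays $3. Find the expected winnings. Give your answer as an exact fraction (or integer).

E[payout] = (2/39)·10 + (5/39)·1 + (4/39)·95 + (5/39)·(-9) + (7/39)·3 + (9/39)·5 + (7/39)·3 = 149/13

149/13 dollars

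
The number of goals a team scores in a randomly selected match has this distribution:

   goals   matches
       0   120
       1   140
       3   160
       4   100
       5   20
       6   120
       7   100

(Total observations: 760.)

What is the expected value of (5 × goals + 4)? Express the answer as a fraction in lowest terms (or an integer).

787/38

Total = 760, so P(goals=0) = 120/760, etc.
E[5x+4] = (3/19)·4 + (7/38)·9 + (4/19)·19 + (5/38)·24 + (1/38)·29 + (3/19)·34 + (5/38)·39
     = 787/38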